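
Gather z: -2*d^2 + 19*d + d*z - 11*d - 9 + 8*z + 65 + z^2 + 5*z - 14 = -2*d^2 + 8*d + z^2 + z*(d + 13) + 42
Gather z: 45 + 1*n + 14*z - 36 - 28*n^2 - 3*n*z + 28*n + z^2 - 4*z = -28*n^2 + 29*n + z^2 + z*(10 - 3*n) + 9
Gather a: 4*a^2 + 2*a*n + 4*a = 4*a^2 + a*(2*n + 4)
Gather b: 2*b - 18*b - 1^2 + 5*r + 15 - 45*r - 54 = -16*b - 40*r - 40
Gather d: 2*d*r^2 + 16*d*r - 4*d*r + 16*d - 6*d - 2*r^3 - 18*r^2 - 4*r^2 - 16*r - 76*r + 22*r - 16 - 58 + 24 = d*(2*r^2 + 12*r + 10) - 2*r^3 - 22*r^2 - 70*r - 50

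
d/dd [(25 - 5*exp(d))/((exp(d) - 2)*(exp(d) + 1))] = 5*(exp(2*d) - 10*exp(d) + 7)*exp(d)/(exp(4*d) - 2*exp(3*d) - 3*exp(2*d) + 4*exp(d) + 4)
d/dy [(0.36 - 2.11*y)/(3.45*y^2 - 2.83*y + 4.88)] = (7.2795*y^2 - 2.484*y - 9.278)/(11.9025*y^4 - 19.527*y^3 + 41.6809*y^2 - 27.6208*y + 23.8144)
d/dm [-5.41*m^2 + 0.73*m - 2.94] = 0.73 - 10.82*m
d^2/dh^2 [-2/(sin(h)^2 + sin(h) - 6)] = 2*(4*sin(h)^4 + 3*sin(h)^3 + 19*sin(h)^2 - 14)/(sin(h)^2 + sin(h) - 6)^3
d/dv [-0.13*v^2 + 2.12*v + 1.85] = 2.12 - 0.26*v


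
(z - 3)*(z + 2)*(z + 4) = z^3 + 3*z^2 - 10*z - 24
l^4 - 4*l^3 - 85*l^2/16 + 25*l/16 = l*(l - 5)*(l - 1/4)*(l + 5/4)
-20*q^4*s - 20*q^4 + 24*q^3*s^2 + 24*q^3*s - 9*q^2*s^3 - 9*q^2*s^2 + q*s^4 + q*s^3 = (-5*q + s)*(-2*q + s)^2*(q*s + q)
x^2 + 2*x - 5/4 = (x - 1/2)*(x + 5/2)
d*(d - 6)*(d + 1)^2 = d^4 - 4*d^3 - 11*d^2 - 6*d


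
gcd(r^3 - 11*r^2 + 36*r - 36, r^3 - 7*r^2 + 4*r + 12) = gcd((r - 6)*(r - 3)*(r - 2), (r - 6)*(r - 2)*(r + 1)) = r^2 - 8*r + 12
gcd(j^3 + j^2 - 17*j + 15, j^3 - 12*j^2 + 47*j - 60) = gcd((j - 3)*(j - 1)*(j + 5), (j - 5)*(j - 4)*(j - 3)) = j - 3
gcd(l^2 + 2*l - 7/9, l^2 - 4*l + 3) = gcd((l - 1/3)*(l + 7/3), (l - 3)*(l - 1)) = 1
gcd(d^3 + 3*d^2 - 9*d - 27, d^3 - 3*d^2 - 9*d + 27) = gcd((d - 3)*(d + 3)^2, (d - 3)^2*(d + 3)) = d^2 - 9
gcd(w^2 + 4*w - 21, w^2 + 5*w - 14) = w + 7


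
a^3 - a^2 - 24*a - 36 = (a - 6)*(a + 2)*(a + 3)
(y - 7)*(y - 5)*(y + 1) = y^3 - 11*y^2 + 23*y + 35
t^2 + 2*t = t*(t + 2)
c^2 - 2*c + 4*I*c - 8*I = (c - 2)*(c + 4*I)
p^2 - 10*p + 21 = (p - 7)*(p - 3)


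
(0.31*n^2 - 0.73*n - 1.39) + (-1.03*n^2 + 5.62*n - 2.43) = -0.72*n^2 + 4.89*n - 3.82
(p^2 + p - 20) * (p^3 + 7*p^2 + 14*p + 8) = p^5 + 8*p^4 + p^3 - 118*p^2 - 272*p - 160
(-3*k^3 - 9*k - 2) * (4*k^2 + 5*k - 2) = -12*k^5 - 15*k^4 - 30*k^3 - 53*k^2 + 8*k + 4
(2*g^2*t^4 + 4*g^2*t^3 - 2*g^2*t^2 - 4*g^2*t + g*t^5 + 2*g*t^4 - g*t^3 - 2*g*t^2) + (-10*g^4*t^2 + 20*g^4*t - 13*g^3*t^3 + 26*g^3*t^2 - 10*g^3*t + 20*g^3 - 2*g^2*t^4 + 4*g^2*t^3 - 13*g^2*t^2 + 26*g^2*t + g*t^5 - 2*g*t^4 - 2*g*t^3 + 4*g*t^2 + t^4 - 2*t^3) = -10*g^4*t^2 + 20*g^4*t - 13*g^3*t^3 + 26*g^3*t^2 - 10*g^3*t + 20*g^3 + 8*g^2*t^3 - 15*g^2*t^2 + 22*g^2*t + 2*g*t^5 - 3*g*t^3 + 2*g*t^2 + t^4 - 2*t^3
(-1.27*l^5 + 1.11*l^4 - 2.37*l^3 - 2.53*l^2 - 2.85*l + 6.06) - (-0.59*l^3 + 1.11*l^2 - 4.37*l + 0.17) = -1.27*l^5 + 1.11*l^4 - 1.78*l^3 - 3.64*l^2 + 1.52*l + 5.89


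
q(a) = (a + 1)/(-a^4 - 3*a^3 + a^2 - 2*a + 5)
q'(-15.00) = 0.00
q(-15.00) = 0.00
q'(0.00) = 0.28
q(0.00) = 0.20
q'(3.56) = 0.01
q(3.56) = -0.02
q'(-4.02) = 0.20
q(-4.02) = 0.08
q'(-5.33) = 0.01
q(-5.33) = 0.01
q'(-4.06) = 0.17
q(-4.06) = 0.07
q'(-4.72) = 0.03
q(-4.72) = 0.03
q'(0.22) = 0.34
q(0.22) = 0.27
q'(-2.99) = 0.14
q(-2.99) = -0.10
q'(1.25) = 2.44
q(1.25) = -0.53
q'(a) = (a + 1)*(4*a^3 + 9*a^2 - 2*a + 2)/(-a^4 - 3*a^3 + a^2 - 2*a + 5)^2 + 1/(-a^4 - 3*a^3 + a^2 - 2*a + 5)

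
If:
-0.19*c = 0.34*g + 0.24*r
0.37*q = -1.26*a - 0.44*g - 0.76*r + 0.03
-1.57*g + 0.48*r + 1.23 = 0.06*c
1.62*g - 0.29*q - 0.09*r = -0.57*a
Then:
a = -0.804016602294158*r - 1.0457585231993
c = -1.94314501619288*r - 1.50485786254048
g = 0.379992803166607*r + 0.840949982007916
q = 0.232065095938734*r + 2.64226418148009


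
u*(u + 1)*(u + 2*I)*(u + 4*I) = u^4 + u^3 + 6*I*u^3 - 8*u^2 + 6*I*u^2 - 8*u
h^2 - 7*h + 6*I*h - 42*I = (h - 7)*(h + 6*I)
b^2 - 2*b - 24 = (b - 6)*(b + 4)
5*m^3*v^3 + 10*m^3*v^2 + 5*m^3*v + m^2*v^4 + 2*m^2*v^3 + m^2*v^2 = v*(5*m + v)*(m*v + m)^2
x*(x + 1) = x^2 + x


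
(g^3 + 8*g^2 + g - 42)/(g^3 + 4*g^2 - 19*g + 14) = (g + 3)/(g - 1)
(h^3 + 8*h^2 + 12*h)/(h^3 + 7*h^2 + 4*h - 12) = h/(h - 1)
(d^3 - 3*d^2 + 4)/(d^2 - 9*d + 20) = (d^3 - 3*d^2 + 4)/(d^2 - 9*d + 20)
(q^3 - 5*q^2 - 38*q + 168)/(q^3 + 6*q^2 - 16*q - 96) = (q - 7)/(q + 4)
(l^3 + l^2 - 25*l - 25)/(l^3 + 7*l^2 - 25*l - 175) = (l + 1)/(l + 7)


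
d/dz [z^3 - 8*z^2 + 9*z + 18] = 3*z^2 - 16*z + 9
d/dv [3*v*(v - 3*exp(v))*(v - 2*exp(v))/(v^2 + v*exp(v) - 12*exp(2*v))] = 3*(-6*v^2*exp(v) + v^2 + 8*v*exp(v) - 8*exp(2*v))/(v^2 + 8*v*exp(v) + 16*exp(2*v))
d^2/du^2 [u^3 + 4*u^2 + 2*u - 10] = 6*u + 8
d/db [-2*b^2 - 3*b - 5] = -4*b - 3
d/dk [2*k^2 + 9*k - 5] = 4*k + 9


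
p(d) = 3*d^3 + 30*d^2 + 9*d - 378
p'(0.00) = 9.00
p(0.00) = -378.00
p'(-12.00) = 585.00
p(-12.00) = -1350.00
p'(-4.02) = -86.76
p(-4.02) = -124.26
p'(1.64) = 131.61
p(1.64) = -269.32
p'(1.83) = 148.94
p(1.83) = -242.68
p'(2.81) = 248.66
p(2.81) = -49.26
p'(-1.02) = -42.84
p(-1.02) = -359.15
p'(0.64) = 51.09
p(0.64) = -359.17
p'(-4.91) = -68.63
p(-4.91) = -54.06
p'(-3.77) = -89.28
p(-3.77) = -146.29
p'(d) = 9*d^2 + 60*d + 9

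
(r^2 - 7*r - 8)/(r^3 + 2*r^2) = (r^2 - 7*r - 8)/(r^2*(r + 2))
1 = 1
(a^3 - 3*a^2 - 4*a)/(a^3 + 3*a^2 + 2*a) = (a - 4)/(a + 2)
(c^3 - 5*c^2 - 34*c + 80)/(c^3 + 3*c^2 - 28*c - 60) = (c^3 - 5*c^2 - 34*c + 80)/(c^3 + 3*c^2 - 28*c - 60)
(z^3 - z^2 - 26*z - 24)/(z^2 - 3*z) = (z^3 - z^2 - 26*z - 24)/(z*(z - 3))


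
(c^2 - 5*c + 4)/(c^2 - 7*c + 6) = (c - 4)/(c - 6)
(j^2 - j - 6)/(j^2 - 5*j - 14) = (j - 3)/(j - 7)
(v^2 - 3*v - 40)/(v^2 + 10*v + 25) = (v - 8)/(v + 5)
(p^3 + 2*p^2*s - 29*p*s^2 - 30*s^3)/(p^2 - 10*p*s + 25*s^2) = (p^2 + 7*p*s + 6*s^2)/(p - 5*s)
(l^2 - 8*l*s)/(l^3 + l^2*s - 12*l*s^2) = (l - 8*s)/(l^2 + l*s - 12*s^2)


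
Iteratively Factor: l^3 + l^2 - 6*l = (l)*(l^2 + l - 6) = l*(l + 3)*(l - 2)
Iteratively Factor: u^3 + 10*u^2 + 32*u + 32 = (u + 4)*(u^2 + 6*u + 8) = (u + 4)^2*(u + 2)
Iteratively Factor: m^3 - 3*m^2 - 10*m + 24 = (m - 4)*(m^2 + m - 6) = (m - 4)*(m - 2)*(m + 3)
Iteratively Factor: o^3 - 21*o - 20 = (o + 1)*(o^2 - o - 20) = (o - 5)*(o + 1)*(o + 4)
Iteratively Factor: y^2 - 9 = (y - 3)*(y + 3)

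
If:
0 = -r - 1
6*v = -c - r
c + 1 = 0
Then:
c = -1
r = -1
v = 1/3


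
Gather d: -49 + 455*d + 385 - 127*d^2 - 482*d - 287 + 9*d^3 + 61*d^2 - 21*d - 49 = 9*d^3 - 66*d^2 - 48*d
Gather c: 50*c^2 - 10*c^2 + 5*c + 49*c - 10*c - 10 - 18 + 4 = 40*c^2 + 44*c - 24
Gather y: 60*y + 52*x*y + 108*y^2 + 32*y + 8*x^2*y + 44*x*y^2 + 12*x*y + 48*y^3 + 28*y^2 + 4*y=48*y^3 + y^2*(44*x + 136) + y*(8*x^2 + 64*x + 96)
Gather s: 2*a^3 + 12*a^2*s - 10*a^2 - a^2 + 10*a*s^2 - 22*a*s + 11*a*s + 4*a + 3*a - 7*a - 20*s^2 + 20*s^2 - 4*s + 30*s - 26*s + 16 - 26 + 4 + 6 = 2*a^3 - 11*a^2 + 10*a*s^2 + s*(12*a^2 - 11*a)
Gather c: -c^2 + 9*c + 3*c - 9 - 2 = -c^2 + 12*c - 11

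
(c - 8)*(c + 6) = c^2 - 2*c - 48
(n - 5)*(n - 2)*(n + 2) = n^3 - 5*n^2 - 4*n + 20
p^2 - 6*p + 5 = (p - 5)*(p - 1)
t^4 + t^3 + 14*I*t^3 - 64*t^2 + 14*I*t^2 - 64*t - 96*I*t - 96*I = (t + 1)*(t + 4*I)^2*(t + 6*I)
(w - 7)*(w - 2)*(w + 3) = w^3 - 6*w^2 - 13*w + 42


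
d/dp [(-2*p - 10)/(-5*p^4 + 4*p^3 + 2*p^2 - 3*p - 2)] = 2*(-15*p^4 - 92*p^3 + 62*p^2 + 20*p - 13)/(25*p^8 - 40*p^7 - 4*p^6 + 46*p^5 - 28*p^3 + p^2 + 12*p + 4)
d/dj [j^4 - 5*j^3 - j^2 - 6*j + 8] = 4*j^3 - 15*j^2 - 2*j - 6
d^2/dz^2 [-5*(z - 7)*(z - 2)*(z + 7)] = 20 - 30*z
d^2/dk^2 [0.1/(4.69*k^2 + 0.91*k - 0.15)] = (-4.39922*k^2 - 0.85358*k + 0.1*(9.38*k + 0.91)*(18.76*k + 1.82) + 0.1407)/(4.69*k^2 + 0.91*k - 0.15)^3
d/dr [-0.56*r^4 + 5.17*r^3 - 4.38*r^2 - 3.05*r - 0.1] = -2.24*r^3 + 15.51*r^2 - 8.76*r - 3.05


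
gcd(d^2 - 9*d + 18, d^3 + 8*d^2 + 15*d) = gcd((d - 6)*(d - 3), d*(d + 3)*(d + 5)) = 1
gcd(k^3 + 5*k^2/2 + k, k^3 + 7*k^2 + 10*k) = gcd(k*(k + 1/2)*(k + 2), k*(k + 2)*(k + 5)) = k^2 + 2*k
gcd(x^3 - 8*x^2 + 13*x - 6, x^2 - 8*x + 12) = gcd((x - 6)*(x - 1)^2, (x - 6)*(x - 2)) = x - 6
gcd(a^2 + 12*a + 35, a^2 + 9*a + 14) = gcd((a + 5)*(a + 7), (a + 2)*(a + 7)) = a + 7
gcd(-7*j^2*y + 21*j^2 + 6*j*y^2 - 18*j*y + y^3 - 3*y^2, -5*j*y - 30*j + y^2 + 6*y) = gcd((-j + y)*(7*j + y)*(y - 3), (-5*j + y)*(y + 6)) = 1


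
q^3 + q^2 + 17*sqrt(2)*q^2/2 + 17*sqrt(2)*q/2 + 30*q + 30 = (q + 1)*(q + 5*sqrt(2)/2)*(q + 6*sqrt(2))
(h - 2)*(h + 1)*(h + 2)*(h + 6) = h^4 + 7*h^3 + 2*h^2 - 28*h - 24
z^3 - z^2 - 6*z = z*(z - 3)*(z + 2)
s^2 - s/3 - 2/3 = (s - 1)*(s + 2/3)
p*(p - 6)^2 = p^3 - 12*p^2 + 36*p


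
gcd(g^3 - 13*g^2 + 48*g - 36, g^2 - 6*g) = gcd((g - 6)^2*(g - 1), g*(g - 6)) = g - 6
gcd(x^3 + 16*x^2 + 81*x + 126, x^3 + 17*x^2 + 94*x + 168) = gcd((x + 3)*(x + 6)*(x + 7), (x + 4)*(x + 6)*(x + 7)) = x^2 + 13*x + 42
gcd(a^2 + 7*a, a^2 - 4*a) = a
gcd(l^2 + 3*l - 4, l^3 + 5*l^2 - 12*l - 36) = 1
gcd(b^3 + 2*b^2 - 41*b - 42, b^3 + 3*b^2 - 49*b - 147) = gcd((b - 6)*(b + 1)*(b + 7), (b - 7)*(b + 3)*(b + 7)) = b + 7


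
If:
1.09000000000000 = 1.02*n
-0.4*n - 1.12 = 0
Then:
No Solution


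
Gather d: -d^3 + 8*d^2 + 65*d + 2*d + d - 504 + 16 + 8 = -d^3 + 8*d^2 + 68*d - 480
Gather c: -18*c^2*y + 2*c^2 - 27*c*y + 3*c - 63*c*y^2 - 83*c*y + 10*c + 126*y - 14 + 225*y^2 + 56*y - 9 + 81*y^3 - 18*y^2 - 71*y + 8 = c^2*(2 - 18*y) + c*(-63*y^2 - 110*y + 13) + 81*y^3 + 207*y^2 + 111*y - 15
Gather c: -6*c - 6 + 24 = 18 - 6*c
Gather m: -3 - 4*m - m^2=-m^2 - 4*m - 3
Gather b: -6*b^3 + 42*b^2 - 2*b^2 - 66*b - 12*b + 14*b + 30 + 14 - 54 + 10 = -6*b^3 + 40*b^2 - 64*b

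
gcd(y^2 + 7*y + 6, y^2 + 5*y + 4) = y + 1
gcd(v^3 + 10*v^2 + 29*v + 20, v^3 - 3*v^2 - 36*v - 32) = v^2 + 5*v + 4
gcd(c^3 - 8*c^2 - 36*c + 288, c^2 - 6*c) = c - 6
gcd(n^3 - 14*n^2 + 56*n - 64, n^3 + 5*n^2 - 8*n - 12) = n - 2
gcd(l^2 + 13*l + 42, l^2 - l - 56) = l + 7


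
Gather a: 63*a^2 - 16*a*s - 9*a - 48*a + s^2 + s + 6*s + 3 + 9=63*a^2 + a*(-16*s - 57) + s^2 + 7*s + 12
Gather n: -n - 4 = -n - 4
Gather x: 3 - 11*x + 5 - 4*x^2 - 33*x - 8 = -4*x^2 - 44*x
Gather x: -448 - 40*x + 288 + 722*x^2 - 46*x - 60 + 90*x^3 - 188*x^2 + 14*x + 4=90*x^3 + 534*x^2 - 72*x - 216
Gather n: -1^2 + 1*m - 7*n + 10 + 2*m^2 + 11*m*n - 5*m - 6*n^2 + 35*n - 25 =2*m^2 - 4*m - 6*n^2 + n*(11*m + 28) - 16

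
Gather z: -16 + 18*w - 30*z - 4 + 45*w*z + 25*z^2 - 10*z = 18*w + 25*z^2 + z*(45*w - 40) - 20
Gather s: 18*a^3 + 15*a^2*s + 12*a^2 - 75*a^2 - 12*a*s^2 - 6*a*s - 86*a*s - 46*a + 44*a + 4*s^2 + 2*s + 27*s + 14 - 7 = 18*a^3 - 63*a^2 - 2*a + s^2*(4 - 12*a) + s*(15*a^2 - 92*a + 29) + 7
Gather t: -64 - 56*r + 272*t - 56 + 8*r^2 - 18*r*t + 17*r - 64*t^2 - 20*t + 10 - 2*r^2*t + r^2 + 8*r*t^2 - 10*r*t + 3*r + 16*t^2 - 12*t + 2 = 9*r^2 - 36*r + t^2*(8*r - 48) + t*(-2*r^2 - 28*r + 240) - 108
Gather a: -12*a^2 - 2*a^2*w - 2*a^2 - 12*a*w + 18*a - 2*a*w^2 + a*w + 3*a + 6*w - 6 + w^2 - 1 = a^2*(-2*w - 14) + a*(-2*w^2 - 11*w + 21) + w^2 + 6*w - 7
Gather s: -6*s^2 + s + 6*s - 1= -6*s^2 + 7*s - 1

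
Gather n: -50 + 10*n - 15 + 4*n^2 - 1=4*n^2 + 10*n - 66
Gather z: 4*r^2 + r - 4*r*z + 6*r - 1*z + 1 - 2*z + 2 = 4*r^2 + 7*r + z*(-4*r - 3) + 3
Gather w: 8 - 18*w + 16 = 24 - 18*w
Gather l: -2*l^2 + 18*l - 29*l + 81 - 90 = -2*l^2 - 11*l - 9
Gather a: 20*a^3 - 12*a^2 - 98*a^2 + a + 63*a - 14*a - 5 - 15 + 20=20*a^3 - 110*a^2 + 50*a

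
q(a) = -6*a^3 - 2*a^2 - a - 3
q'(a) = -18*a^2 - 4*a - 1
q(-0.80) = -0.41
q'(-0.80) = -9.32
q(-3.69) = 274.92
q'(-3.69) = -231.33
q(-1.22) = 6.14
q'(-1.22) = -22.91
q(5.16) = -885.74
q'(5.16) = -500.90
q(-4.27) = 431.93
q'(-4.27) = -312.11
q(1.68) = -38.77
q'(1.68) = -58.52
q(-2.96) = 138.04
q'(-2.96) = -146.87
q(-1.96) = 36.45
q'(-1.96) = -62.31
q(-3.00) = 144.00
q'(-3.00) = -151.00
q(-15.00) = 19812.00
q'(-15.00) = -3991.00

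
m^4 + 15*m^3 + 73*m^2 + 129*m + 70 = (m + 1)*(m + 2)*(m + 5)*(m + 7)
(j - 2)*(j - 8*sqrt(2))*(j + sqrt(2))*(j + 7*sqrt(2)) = j^4 - 2*j^3 - 114*j^2 - 112*sqrt(2)*j + 228*j + 224*sqrt(2)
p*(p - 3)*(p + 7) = p^3 + 4*p^2 - 21*p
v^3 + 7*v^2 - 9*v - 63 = (v - 3)*(v + 3)*(v + 7)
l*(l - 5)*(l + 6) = l^3 + l^2 - 30*l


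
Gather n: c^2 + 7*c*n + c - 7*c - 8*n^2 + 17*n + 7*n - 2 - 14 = c^2 - 6*c - 8*n^2 + n*(7*c + 24) - 16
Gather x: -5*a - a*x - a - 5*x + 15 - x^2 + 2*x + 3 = -6*a - x^2 + x*(-a - 3) + 18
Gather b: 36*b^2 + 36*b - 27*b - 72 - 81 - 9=36*b^2 + 9*b - 162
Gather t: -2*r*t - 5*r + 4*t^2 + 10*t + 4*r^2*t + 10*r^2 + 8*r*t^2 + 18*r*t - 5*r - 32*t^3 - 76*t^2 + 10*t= 10*r^2 - 10*r - 32*t^3 + t^2*(8*r - 72) + t*(4*r^2 + 16*r + 20)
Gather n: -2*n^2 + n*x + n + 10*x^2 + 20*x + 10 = -2*n^2 + n*(x + 1) + 10*x^2 + 20*x + 10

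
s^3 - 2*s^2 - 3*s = s*(s - 3)*(s + 1)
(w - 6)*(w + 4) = w^2 - 2*w - 24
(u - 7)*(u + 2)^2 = u^3 - 3*u^2 - 24*u - 28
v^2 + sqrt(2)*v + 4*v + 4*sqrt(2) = (v + 4)*(v + sqrt(2))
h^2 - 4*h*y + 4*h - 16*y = (h + 4)*(h - 4*y)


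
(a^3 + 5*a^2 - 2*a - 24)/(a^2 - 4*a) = (a^3 + 5*a^2 - 2*a - 24)/(a*(a - 4))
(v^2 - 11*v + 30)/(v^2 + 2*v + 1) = (v^2 - 11*v + 30)/(v^2 + 2*v + 1)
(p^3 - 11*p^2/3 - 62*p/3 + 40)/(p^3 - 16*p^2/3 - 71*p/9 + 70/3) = 3*(p + 4)/(3*p + 7)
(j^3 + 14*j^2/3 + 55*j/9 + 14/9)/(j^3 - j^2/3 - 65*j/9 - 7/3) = (j + 2)/(j - 3)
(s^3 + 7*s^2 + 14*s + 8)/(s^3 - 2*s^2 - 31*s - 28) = (s + 2)/(s - 7)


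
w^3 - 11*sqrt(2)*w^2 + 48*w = w*(w - 8*sqrt(2))*(w - 3*sqrt(2))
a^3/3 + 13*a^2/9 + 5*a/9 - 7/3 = (a/3 + 1)*(a - 1)*(a + 7/3)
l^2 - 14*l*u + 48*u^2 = (l - 8*u)*(l - 6*u)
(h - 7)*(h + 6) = h^2 - h - 42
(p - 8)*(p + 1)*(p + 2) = p^3 - 5*p^2 - 22*p - 16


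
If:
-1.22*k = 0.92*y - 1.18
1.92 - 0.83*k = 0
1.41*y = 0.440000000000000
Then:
No Solution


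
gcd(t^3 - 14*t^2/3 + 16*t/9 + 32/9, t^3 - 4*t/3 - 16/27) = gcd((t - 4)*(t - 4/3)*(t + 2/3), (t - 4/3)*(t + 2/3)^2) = t^2 - 2*t/3 - 8/9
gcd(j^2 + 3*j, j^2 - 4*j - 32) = 1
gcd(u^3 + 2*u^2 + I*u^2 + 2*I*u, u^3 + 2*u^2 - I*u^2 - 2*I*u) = u^2 + 2*u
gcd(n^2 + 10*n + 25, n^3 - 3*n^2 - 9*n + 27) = 1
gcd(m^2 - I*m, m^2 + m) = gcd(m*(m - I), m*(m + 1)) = m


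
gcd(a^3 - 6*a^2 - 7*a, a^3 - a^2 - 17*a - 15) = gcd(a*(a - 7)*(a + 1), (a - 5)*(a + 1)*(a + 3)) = a + 1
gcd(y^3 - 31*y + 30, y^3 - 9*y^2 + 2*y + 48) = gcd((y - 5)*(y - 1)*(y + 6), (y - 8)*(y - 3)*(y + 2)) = 1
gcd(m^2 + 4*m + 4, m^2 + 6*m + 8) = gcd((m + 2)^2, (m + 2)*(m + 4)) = m + 2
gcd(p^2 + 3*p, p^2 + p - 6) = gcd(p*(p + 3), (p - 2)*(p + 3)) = p + 3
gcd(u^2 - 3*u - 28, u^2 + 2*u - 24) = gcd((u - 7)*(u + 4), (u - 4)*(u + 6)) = 1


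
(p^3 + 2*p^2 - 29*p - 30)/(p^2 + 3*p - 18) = (p^2 - 4*p - 5)/(p - 3)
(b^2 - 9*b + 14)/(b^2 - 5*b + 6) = (b - 7)/(b - 3)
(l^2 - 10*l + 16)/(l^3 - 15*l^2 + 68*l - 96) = (l - 2)/(l^2 - 7*l + 12)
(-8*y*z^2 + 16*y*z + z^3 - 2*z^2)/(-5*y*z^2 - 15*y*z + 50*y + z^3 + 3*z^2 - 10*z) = z*(8*y - z)/(5*y*z + 25*y - z^2 - 5*z)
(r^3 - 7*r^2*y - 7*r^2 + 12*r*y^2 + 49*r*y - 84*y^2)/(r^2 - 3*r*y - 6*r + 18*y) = (r^2 - 4*r*y - 7*r + 28*y)/(r - 6)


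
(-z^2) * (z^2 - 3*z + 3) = -z^4 + 3*z^3 - 3*z^2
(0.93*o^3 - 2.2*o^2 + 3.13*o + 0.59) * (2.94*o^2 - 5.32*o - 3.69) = 2.7342*o^5 - 11.4156*o^4 + 17.4745*o^3 - 6.799*o^2 - 14.6885*o - 2.1771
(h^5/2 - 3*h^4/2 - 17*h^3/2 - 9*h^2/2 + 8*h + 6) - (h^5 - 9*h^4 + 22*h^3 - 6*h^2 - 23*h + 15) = -h^5/2 + 15*h^4/2 - 61*h^3/2 + 3*h^2/2 + 31*h - 9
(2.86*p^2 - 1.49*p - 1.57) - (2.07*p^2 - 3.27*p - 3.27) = 0.79*p^2 + 1.78*p + 1.7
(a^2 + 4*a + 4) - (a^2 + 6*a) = 4 - 2*a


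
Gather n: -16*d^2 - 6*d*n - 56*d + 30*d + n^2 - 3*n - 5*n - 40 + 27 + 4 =-16*d^2 - 26*d + n^2 + n*(-6*d - 8) - 9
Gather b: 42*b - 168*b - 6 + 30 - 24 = -126*b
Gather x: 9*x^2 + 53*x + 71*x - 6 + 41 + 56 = 9*x^2 + 124*x + 91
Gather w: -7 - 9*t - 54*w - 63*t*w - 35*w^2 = -9*t - 35*w^2 + w*(-63*t - 54) - 7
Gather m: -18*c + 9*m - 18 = -18*c + 9*m - 18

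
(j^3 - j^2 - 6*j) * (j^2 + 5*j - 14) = j^5 + 4*j^4 - 25*j^3 - 16*j^2 + 84*j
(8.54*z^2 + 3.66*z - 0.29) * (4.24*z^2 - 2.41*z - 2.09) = 36.2096*z^4 - 5.063*z^3 - 27.8988*z^2 - 6.9505*z + 0.6061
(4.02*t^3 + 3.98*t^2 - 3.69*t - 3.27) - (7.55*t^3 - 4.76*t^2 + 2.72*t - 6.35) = -3.53*t^3 + 8.74*t^2 - 6.41*t + 3.08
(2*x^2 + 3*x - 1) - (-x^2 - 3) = 3*x^2 + 3*x + 2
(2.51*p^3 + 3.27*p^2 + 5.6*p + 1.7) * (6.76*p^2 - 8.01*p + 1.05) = 16.9676*p^5 + 2.0001*p^4 + 14.2988*p^3 - 29.9305*p^2 - 7.737*p + 1.785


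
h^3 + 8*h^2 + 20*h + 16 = (h + 2)^2*(h + 4)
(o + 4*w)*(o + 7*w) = o^2 + 11*o*w + 28*w^2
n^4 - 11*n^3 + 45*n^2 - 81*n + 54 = (n - 3)^3*(n - 2)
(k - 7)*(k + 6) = k^2 - k - 42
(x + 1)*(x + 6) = x^2 + 7*x + 6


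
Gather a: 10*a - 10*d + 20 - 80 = 10*a - 10*d - 60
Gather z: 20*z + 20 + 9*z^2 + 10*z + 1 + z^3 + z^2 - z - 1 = z^3 + 10*z^2 + 29*z + 20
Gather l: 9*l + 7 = 9*l + 7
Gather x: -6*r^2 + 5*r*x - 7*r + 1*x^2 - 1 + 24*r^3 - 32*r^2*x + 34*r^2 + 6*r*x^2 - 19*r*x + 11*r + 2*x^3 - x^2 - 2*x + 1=24*r^3 + 28*r^2 + 6*r*x^2 + 4*r + 2*x^3 + x*(-32*r^2 - 14*r - 2)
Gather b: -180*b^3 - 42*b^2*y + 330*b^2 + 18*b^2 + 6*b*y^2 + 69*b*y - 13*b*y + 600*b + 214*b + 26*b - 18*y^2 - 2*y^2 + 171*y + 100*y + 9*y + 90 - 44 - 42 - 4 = -180*b^3 + b^2*(348 - 42*y) + b*(6*y^2 + 56*y + 840) - 20*y^2 + 280*y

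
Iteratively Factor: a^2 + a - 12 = (a + 4)*(a - 3)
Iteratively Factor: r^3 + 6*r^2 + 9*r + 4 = (r + 1)*(r^2 + 5*r + 4) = (r + 1)^2*(r + 4)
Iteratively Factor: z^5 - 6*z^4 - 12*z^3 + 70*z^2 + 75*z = (z + 1)*(z^4 - 7*z^3 - 5*z^2 + 75*z) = z*(z + 1)*(z^3 - 7*z^2 - 5*z + 75) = z*(z + 1)*(z + 3)*(z^2 - 10*z + 25) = z*(z - 5)*(z + 1)*(z + 3)*(z - 5)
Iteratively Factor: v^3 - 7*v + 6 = (v + 3)*(v^2 - 3*v + 2) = (v - 2)*(v + 3)*(v - 1)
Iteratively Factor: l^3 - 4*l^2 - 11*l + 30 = (l - 2)*(l^2 - 2*l - 15) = (l - 5)*(l - 2)*(l + 3)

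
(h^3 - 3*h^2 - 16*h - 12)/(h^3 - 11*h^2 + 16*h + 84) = (h + 1)/(h - 7)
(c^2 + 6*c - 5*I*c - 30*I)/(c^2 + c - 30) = (c - 5*I)/(c - 5)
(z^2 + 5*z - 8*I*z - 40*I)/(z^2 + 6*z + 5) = (z - 8*I)/(z + 1)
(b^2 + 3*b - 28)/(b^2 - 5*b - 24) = (-b^2 - 3*b + 28)/(-b^2 + 5*b + 24)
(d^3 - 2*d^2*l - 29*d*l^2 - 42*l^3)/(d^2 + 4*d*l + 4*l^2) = (d^2 - 4*d*l - 21*l^2)/(d + 2*l)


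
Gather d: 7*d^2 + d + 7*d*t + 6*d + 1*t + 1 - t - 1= 7*d^2 + d*(7*t + 7)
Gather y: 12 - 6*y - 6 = 6 - 6*y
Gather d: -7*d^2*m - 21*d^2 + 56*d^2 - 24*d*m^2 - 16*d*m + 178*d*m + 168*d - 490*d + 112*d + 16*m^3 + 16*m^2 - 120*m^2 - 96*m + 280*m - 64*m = d^2*(35 - 7*m) + d*(-24*m^2 + 162*m - 210) + 16*m^3 - 104*m^2 + 120*m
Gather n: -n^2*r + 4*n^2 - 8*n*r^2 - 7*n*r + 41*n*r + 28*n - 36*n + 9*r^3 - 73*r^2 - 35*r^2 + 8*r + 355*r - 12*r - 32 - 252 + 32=n^2*(4 - r) + n*(-8*r^2 + 34*r - 8) + 9*r^3 - 108*r^2 + 351*r - 252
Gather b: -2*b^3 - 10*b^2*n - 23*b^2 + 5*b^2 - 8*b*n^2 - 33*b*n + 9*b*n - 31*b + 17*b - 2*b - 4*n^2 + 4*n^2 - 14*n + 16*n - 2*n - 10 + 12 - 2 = -2*b^3 + b^2*(-10*n - 18) + b*(-8*n^2 - 24*n - 16)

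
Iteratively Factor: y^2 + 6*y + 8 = (y + 2)*(y + 4)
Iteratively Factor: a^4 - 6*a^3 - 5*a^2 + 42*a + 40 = (a - 4)*(a^3 - 2*a^2 - 13*a - 10) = (a - 5)*(a - 4)*(a^2 + 3*a + 2) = (a - 5)*(a - 4)*(a + 2)*(a + 1)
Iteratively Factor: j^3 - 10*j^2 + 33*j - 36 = (j - 4)*(j^2 - 6*j + 9) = (j - 4)*(j - 3)*(j - 3)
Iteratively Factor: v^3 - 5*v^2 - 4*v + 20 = (v - 5)*(v^2 - 4) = (v - 5)*(v + 2)*(v - 2)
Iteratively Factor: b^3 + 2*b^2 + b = (b + 1)*(b^2 + b) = (b + 1)^2*(b)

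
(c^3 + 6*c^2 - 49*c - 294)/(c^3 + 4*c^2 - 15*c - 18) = (c^2 - 49)/(c^2 - 2*c - 3)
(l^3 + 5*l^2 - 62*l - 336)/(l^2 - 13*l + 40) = (l^2 + 13*l + 42)/(l - 5)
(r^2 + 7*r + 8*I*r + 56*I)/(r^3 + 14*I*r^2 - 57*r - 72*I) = (r + 7)/(r^2 + 6*I*r - 9)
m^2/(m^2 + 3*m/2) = 2*m/(2*m + 3)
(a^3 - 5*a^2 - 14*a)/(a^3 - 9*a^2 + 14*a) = (a + 2)/(a - 2)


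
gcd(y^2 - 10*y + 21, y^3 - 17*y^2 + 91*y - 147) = y^2 - 10*y + 21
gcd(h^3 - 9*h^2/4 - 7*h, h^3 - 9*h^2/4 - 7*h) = h^3 - 9*h^2/4 - 7*h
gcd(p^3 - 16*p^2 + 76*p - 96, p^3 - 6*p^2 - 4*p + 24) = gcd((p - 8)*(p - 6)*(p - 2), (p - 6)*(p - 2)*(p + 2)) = p^2 - 8*p + 12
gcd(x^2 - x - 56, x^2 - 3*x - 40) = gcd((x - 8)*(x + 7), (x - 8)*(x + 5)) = x - 8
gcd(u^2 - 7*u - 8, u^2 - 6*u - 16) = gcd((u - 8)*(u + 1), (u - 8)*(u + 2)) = u - 8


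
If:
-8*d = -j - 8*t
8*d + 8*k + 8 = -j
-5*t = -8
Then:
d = 3/10 - k/2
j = -4*k - 52/5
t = 8/5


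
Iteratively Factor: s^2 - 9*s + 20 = (s - 4)*(s - 5)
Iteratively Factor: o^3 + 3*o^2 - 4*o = (o - 1)*(o^2 + 4*o) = (o - 1)*(o + 4)*(o)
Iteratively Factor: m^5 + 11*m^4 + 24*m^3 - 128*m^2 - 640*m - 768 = (m + 3)*(m^4 + 8*m^3 - 128*m - 256) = (m + 3)*(m + 4)*(m^3 + 4*m^2 - 16*m - 64) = (m + 3)*(m + 4)^2*(m^2 - 16) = (m + 3)*(m + 4)^3*(m - 4)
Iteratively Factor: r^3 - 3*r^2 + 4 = (r - 2)*(r^2 - r - 2) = (r - 2)^2*(r + 1)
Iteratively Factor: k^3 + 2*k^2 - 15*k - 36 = (k + 3)*(k^2 - k - 12) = (k - 4)*(k + 3)*(k + 3)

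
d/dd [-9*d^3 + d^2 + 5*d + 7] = -27*d^2 + 2*d + 5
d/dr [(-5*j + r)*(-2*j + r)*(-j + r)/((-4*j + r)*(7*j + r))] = (-446*j^4 + 468*j^3*r - 125*j^2*r^2 + 6*j*r^3 + r^4)/(784*j^4 - 168*j^3*r - 47*j^2*r^2 + 6*j*r^3 + r^4)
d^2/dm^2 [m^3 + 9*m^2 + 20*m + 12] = 6*m + 18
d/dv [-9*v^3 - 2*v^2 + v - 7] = -27*v^2 - 4*v + 1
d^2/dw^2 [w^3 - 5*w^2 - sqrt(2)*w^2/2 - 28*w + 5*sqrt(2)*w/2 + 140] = 6*w - 10 - sqrt(2)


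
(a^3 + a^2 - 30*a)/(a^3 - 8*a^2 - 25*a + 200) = a*(a + 6)/(a^2 - 3*a - 40)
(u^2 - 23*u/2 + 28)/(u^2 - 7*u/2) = (u - 8)/u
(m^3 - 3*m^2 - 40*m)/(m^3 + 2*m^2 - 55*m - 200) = m/(m + 5)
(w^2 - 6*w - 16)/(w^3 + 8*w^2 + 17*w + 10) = (w - 8)/(w^2 + 6*w + 5)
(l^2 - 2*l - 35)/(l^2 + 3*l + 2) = (l^2 - 2*l - 35)/(l^2 + 3*l + 2)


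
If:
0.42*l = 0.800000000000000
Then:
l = 1.90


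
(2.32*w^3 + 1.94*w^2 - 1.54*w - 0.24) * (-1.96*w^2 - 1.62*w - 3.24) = -4.5472*w^5 - 7.5608*w^4 - 7.6412*w^3 - 3.3204*w^2 + 5.3784*w + 0.7776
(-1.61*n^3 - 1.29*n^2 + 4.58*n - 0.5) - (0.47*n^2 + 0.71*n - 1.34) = -1.61*n^3 - 1.76*n^2 + 3.87*n + 0.84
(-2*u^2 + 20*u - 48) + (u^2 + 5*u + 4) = -u^2 + 25*u - 44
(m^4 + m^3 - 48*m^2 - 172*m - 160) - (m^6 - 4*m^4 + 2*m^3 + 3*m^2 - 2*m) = -m^6 + 5*m^4 - m^3 - 51*m^2 - 170*m - 160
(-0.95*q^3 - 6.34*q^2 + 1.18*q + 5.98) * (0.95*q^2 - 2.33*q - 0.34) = -0.9025*q^5 - 3.8095*q^4 + 16.2162*q^3 + 5.0872*q^2 - 14.3346*q - 2.0332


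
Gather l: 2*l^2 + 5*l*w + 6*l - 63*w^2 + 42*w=2*l^2 + l*(5*w + 6) - 63*w^2 + 42*w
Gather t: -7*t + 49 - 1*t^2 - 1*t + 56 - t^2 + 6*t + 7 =-2*t^2 - 2*t + 112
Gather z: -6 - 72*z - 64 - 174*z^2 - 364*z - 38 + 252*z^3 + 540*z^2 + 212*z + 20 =252*z^3 + 366*z^2 - 224*z - 88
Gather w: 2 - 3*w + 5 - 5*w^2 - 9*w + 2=-5*w^2 - 12*w + 9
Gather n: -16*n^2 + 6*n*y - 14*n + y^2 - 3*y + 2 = -16*n^2 + n*(6*y - 14) + y^2 - 3*y + 2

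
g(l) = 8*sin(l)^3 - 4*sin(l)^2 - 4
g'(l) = 24*sin(l)^2*cos(l) - 8*sin(l)*cos(l) = 8*(3*sin(l) - 1)*sin(l)*cos(l)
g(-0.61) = -6.82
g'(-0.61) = 10.21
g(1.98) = -1.19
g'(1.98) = -5.12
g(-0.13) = -4.08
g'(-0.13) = 1.43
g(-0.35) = -4.79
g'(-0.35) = 5.23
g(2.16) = -2.17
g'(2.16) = -5.52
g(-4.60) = -0.10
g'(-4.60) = -1.77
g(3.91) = -8.62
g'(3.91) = -12.33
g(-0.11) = -4.06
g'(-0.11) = 1.16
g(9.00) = -4.12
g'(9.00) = -0.71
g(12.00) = -6.39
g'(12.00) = 9.45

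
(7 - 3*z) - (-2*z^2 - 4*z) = 2*z^2 + z + 7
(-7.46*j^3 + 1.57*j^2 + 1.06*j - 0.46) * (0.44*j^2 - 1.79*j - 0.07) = -3.2824*j^5 + 14.0442*j^4 - 1.8217*j^3 - 2.2097*j^2 + 0.7492*j + 0.0322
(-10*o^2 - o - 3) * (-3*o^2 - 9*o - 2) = 30*o^4 + 93*o^3 + 38*o^2 + 29*o + 6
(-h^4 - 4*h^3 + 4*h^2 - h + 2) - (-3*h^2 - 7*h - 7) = -h^4 - 4*h^3 + 7*h^2 + 6*h + 9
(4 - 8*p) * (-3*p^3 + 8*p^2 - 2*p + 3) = 24*p^4 - 76*p^3 + 48*p^2 - 32*p + 12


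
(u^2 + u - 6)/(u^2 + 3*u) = (u - 2)/u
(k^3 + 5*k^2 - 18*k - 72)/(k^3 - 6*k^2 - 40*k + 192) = (k + 3)/(k - 8)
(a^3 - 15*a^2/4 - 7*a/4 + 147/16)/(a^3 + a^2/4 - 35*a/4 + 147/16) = (4*a^2 - 8*a - 21)/(4*a^2 + 8*a - 21)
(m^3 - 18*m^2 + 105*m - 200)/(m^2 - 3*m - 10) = (m^2 - 13*m + 40)/(m + 2)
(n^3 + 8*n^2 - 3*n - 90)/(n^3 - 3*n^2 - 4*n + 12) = (n^2 + 11*n + 30)/(n^2 - 4)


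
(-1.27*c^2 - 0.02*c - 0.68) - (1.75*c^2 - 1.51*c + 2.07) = -3.02*c^2 + 1.49*c - 2.75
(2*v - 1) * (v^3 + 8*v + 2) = 2*v^4 - v^3 + 16*v^2 - 4*v - 2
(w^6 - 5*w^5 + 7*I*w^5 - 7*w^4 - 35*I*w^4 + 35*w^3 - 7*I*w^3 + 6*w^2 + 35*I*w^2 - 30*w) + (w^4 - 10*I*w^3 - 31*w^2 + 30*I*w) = w^6 - 5*w^5 + 7*I*w^5 - 6*w^4 - 35*I*w^4 + 35*w^3 - 17*I*w^3 - 25*w^2 + 35*I*w^2 - 30*w + 30*I*w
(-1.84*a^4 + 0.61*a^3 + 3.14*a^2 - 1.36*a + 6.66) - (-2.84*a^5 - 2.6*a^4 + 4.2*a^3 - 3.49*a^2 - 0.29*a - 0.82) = 2.84*a^5 + 0.76*a^4 - 3.59*a^3 + 6.63*a^2 - 1.07*a + 7.48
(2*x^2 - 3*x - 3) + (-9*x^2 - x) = -7*x^2 - 4*x - 3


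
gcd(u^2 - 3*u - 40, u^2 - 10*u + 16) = u - 8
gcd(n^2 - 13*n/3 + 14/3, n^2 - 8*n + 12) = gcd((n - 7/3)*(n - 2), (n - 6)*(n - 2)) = n - 2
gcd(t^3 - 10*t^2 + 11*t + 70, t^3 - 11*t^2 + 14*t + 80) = t^2 - 3*t - 10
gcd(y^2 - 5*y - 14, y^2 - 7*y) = y - 7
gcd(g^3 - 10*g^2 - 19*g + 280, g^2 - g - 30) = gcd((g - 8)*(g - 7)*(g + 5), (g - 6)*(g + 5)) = g + 5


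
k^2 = k^2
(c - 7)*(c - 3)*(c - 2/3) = c^3 - 32*c^2/3 + 83*c/3 - 14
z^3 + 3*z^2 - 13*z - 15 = (z - 3)*(z + 1)*(z + 5)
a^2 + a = a*(a + 1)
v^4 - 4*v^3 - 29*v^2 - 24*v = v*(v - 8)*(v + 1)*(v + 3)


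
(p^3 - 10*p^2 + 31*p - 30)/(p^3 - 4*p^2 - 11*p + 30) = (p - 3)/(p + 3)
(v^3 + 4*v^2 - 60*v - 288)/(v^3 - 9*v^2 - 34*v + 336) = (v + 6)/(v - 7)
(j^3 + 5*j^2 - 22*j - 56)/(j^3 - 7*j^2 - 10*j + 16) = (j^2 + 3*j - 28)/(j^2 - 9*j + 8)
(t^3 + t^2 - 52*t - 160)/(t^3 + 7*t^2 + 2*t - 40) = (t - 8)/(t - 2)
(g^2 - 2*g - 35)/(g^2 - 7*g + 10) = (g^2 - 2*g - 35)/(g^2 - 7*g + 10)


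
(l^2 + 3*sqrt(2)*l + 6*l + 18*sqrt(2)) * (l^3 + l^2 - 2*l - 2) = l^5 + 3*sqrt(2)*l^4 + 7*l^4 + 4*l^3 + 21*sqrt(2)*l^3 - 14*l^2 + 12*sqrt(2)*l^2 - 42*sqrt(2)*l - 12*l - 36*sqrt(2)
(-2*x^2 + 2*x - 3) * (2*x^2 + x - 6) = -4*x^4 + 2*x^3 + 8*x^2 - 15*x + 18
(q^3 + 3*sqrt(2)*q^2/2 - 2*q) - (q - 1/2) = q^3 + 3*sqrt(2)*q^2/2 - 3*q + 1/2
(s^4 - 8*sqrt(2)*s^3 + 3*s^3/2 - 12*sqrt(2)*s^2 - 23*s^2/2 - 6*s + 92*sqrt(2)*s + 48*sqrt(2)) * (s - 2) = s^5 - 8*sqrt(2)*s^4 - s^4/2 - 29*s^3/2 + 4*sqrt(2)*s^3 + 17*s^2 + 116*sqrt(2)*s^2 - 136*sqrt(2)*s + 12*s - 96*sqrt(2)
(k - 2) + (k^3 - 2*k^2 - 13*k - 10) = k^3 - 2*k^2 - 12*k - 12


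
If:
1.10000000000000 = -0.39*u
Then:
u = -2.82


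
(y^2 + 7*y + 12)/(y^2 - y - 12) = (y + 4)/(y - 4)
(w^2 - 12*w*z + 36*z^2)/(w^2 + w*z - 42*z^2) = (w - 6*z)/(w + 7*z)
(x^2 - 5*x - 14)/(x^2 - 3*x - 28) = (x + 2)/(x + 4)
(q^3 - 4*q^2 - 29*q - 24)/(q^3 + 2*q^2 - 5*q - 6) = (q - 8)/(q - 2)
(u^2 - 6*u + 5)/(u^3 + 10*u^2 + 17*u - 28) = (u - 5)/(u^2 + 11*u + 28)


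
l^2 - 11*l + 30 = (l - 6)*(l - 5)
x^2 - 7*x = x*(x - 7)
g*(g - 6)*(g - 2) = g^3 - 8*g^2 + 12*g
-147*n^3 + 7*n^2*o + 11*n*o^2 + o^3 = (-3*n + o)*(7*n + o)^2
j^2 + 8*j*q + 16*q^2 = (j + 4*q)^2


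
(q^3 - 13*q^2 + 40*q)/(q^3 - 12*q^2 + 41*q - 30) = q*(q - 8)/(q^2 - 7*q + 6)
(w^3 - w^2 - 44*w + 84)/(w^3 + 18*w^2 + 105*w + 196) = (w^2 - 8*w + 12)/(w^2 + 11*w + 28)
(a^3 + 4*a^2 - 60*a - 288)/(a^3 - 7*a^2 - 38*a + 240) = (a + 6)/(a - 5)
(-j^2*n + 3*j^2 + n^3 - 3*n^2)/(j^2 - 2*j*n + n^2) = (-j*n + 3*j - n^2 + 3*n)/(j - n)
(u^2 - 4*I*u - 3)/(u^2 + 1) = (u - 3*I)/(u + I)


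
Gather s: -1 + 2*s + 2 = 2*s + 1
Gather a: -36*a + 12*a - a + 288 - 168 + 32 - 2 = 150 - 25*a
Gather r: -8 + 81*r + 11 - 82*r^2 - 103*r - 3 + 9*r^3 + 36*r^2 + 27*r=9*r^3 - 46*r^2 + 5*r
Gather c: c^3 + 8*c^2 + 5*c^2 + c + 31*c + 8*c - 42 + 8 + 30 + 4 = c^3 + 13*c^2 + 40*c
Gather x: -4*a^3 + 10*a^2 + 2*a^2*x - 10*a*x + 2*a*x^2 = -4*a^3 + 10*a^2 + 2*a*x^2 + x*(2*a^2 - 10*a)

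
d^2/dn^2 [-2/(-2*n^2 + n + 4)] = 4*(4*n^2 - 2*n - (4*n - 1)^2 - 8)/(-2*n^2 + n + 4)^3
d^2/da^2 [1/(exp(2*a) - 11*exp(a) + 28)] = ((11 - 4*exp(a))*(exp(2*a) - 11*exp(a) + 28) + 2*(2*exp(a) - 11)^2*exp(a))*exp(a)/(exp(2*a) - 11*exp(a) + 28)^3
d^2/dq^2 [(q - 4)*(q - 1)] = 2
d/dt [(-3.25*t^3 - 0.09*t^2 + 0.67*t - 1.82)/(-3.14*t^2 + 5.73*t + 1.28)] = (10.205*t^4 - 37.245*t^3 - 10.8919*t^2 - 11.66*t + 11.2862)/(9.8596*t^4 - 35.9844*t^3 + 24.7945*t^2 + 14.6688*t + 1.6384)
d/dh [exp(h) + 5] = exp(h)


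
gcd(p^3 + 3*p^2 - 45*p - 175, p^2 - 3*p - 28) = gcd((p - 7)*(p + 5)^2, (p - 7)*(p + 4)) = p - 7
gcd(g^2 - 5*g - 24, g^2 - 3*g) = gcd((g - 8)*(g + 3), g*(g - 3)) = 1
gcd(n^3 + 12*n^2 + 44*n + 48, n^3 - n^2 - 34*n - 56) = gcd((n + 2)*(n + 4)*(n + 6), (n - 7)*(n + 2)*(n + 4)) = n^2 + 6*n + 8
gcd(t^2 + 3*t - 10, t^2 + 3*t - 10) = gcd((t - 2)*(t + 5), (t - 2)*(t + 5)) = t^2 + 3*t - 10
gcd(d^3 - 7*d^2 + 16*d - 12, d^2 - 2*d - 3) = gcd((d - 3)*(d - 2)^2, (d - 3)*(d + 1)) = d - 3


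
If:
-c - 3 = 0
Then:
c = -3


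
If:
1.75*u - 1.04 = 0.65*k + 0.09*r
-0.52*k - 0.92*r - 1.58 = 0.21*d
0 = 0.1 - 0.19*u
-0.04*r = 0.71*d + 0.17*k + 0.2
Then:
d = -0.20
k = 0.05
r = -1.70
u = 0.53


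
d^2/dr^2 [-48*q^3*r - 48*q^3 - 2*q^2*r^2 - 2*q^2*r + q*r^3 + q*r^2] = 2*q*(-2*q + 3*r + 1)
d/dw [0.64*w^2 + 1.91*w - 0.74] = 1.28*w + 1.91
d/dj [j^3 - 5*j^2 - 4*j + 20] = 3*j^2 - 10*j - 4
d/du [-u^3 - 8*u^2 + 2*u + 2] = -3*u^2 - 16*u + 2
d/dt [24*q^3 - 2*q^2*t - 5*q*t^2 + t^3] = -2*q^2 - 10*q*t + 3*t^2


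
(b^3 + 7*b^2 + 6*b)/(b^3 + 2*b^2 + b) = (b + 6)/(b + 1)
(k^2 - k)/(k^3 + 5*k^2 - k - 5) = k/(k^2 + 6*k + 5)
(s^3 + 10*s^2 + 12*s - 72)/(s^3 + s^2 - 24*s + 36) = (s + 6)/(s - 3)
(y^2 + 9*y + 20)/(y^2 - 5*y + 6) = (y^2 + 9*y + 20)/(y^2 - 5*y + 6)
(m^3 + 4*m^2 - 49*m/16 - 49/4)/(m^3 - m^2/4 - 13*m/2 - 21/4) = (m^2 + 9*m/4 - 7)/(m^2 - 2*m - 3)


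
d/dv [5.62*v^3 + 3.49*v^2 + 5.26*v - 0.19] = 16.86*v^2 + 6.98*v + 5.26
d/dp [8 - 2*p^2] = -4*p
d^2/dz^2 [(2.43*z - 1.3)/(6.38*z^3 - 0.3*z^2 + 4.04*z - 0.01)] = (593.470152*z^5 - 662.89476*z^4 - 85.0188719999999*z^3 - 199.888152*z^2 + 8.91221999999999*z - 42.232016)/(259.694072*z^9 - 36.63396*z^8 + 495.059928*z^7 - 47.643492*z^6 + 313.601064*z^5 - 16.238652*z^4 + 66.013898*z^3 - 0.489738*z^2 + 0.001212*z - 1.0e-6)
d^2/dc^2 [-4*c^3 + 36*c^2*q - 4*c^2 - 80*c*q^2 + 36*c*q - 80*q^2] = -24*c + 72*q - 8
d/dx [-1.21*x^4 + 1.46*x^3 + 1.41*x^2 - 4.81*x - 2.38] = -4.84*x^3 + 4.38*x^2 + 2.82*x - 4.81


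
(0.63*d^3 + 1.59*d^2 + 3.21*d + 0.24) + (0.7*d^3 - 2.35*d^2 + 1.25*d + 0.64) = 1.33*d^3 - 0.76*d^2 + 4.46*d + 0.88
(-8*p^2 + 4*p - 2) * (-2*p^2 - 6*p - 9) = 16*p^4 + 40*p^3 + 52*p^2 - 24*p + 18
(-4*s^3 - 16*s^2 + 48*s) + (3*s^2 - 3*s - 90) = -4*s^3 - 13*s^2 + 45*s - 90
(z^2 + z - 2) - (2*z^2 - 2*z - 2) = -z^2 + 3*z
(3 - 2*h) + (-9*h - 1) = 2 - 11*h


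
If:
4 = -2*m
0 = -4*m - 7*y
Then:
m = -2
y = 8/7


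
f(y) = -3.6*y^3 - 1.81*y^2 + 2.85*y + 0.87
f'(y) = -10.8*y^2 - 3.62*y + 2.85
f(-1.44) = 3.76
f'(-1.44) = -14.33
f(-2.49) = 38.13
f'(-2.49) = -55.10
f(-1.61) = 6.61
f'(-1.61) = -19.32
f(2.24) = -42.29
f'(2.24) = -59.45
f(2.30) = -45.95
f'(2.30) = -62.61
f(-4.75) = 332.31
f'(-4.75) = -223.63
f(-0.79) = -0.74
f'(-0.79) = -1.03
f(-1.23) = 1.33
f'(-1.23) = -9.04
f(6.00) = -824.79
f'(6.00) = -407.67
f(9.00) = -2744.49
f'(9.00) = -904.53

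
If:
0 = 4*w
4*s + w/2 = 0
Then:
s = 0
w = 0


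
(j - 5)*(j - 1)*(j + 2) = j^3 - 4*j^2 - 7*j + 10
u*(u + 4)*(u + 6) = u^3 + 10*u^2 + 24*u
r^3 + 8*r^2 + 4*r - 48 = (r - 2)*(r + 4)*(r + 6)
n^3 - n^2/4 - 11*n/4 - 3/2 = (n - 2)*(n + 3/4)*(n + 1)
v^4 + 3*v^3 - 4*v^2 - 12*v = v*(v - 2)*(v + 2)*(v + 3)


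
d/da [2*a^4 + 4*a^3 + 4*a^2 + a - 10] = 8*a^3 + 12*a^2 + 8*a + 1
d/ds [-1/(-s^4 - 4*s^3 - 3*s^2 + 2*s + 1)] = 2*(-2*s^3 - 6*s^2 - 3*s + 1)/(s^4 + 4*s^3 + 3*s^2 - 2*s - 1)^2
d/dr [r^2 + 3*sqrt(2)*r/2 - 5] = 2*r + 3*sqrt(2)/2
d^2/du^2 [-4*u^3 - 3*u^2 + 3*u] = -24*u - 6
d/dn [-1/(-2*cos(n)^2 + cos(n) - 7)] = (4*cos(n) - 1)*sin(n)/(-cos(n) + cos(2*n) + 8)^2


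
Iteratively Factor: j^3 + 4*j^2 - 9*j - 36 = (j - 3)*(j^2 + 7*j + 12) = (j - 3)*(j + 3)*(j + 4)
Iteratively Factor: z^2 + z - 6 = (z + 3)*(z - 2)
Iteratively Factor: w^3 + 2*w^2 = (w)*(w^2 + 2*w) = w*(w + 2)*(w)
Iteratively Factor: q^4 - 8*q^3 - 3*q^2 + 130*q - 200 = (q - 5)*(q^3 - 3*q^2 - 18*q + 40) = (q - 5)*(q + 4)*(q^2 - 7*q + 10) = (q - 5)^2*(q + 4)*(q - 2)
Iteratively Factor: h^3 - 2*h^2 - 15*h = (h)*(h^2 - 2*h - 15) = h*(h - 5)*(h + 3)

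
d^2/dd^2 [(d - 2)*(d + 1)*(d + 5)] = 6*d + 8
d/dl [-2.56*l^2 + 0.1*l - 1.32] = 0.1 - 5.12*l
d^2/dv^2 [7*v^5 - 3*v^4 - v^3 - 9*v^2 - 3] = 140*v^3 - 36*v^2 - 6*v - 18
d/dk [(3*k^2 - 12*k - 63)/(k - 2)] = 3*(k^2 - 4*k + 29)/(k^2 - 4*k + 4)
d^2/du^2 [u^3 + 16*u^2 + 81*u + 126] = 6*u + 32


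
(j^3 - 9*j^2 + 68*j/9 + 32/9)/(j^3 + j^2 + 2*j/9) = (3*j^2 - 28*j + 32)/(j*(3*j + 2))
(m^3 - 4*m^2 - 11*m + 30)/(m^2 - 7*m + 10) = m + 3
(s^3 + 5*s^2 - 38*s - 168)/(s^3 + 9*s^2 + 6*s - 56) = (s - 6)/(s - 2)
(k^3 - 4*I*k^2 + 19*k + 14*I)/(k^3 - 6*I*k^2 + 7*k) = (k + 2*I)/k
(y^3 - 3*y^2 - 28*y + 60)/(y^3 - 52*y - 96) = (-y^3 + 3*y^2 + 28*y - 60)/(-y^3 + 52*y + 96)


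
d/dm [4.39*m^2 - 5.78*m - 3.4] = 8.78*m - 5.78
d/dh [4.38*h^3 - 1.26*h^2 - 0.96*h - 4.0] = 13.14*h^2 - 2.52*h - 0.96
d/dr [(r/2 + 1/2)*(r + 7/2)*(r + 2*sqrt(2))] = 3*r^2/2 + 2*sqrt(2)*r + 9*r/2 + 7/4 + 9*sqrt(2)/2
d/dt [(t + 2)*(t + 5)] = 2*t + 7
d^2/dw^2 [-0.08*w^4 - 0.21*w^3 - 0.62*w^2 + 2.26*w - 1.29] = -0.96*w^2 - 1.26*w - 1.24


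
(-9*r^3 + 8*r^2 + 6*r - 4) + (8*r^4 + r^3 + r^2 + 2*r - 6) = 8*r^4 - 8*r^3 + 9*r^2 + 8*r - 10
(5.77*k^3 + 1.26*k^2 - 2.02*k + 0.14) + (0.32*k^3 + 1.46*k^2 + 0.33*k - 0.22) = 6.09*k^3 + 2.72*k^2 - 1.69*k - 0.08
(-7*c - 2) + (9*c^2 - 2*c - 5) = 9*c^2 - 9*c - 7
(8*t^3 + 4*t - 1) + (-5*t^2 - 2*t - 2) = 8*t^3 - 5*t^2 + 2*t - 3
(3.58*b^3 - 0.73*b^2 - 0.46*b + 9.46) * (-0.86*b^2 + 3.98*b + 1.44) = -3.0788*b^5 + 14.8762*b^4 + 2.6454*b^3 - 11.0176*b^2 + 36.9884*b + 13.6224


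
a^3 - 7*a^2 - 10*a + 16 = (a - 8)*(a - 1)*(a + 2)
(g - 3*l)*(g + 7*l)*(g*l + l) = g^3*l + 4*g^2*l^2 + g^2*l - 21*g*l^3 + 4*g*l^2 - 21*l^3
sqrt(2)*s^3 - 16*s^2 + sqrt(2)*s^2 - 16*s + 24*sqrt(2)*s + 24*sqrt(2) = (s - 6*sqrt(2))*(s - 2*sqrt(2))*(sqrt(2)*s + sqrt(2))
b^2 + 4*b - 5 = (b - 1)*(b + 5)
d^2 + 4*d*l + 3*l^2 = (d + l)*(d + 3*l)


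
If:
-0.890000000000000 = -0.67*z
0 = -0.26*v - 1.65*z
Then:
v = -8.43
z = 1.33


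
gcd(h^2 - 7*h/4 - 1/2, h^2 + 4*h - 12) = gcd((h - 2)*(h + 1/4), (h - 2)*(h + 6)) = h - 2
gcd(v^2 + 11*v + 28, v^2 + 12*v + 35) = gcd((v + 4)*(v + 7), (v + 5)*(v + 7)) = v + 7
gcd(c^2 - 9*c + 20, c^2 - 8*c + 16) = c - 4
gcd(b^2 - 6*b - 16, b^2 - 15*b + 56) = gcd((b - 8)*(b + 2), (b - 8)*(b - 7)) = b - 8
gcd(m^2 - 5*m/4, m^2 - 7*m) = m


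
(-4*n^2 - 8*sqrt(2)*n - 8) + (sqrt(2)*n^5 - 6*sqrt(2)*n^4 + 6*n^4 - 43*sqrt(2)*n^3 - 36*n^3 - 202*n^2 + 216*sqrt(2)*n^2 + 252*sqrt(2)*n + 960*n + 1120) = sqrt(2)*n^5 - 6*sqrt(2)*n^4 + 6*n^4 - 43*sqrt(2)*n^3 - 36*n^3 - 206*n^2 + 216*sqrt(2)*n^2 + 244*sqrt(2)*n + 960*n + 1112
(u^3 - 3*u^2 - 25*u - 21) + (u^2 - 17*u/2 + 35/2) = u^3 - 2*u^2 - 67*u/2 - 7/2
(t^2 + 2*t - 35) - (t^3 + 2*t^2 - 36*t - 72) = -t^3 - t^2 + 38*t + 37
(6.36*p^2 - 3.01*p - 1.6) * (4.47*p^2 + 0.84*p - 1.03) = 28.4292*p^4 - 8.1123*p^3 - 16.2312*p^2 + 1.7563*p + 1.648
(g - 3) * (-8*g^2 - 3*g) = -8*g^3 + 21*g^2 + 9*g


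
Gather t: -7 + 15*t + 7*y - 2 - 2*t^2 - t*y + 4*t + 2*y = -2*t^2 + t*(19 - y) + 9*y - 9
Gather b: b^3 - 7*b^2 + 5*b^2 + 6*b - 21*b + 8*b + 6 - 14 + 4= b^3 - 2*b^2 - 7*b - 4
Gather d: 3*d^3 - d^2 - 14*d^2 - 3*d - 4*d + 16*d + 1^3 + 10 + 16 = 3*d^3 - 15*d^2 + 9*d + 27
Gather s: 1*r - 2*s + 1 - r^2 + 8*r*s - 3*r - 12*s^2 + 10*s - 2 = -r^2 - 2*r - 12*s^2 + s*(8*r + 8) - 1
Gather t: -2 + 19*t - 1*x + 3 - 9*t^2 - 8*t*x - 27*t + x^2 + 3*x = -9*t^2 + t*(-8*x - 8) + x^2 + 2*x + 1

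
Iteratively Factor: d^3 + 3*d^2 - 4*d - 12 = (d + 2)*(d^2 + d - 6) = (d + 2)*(d + 3)*(d - 2)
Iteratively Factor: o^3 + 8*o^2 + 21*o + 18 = (o + 2)*(o^2 + 6*o + 9) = (o + 2)*(o + 3)*(o + 3)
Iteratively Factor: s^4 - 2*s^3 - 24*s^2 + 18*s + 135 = (s + 3)*(s^3 - 5*s^2 - 9*s + 45) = (s - 3)*(s + 3)*(s^2 - 2*s - 15) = (s - 5)*(s - 3)*(s + 3)*(s + 3)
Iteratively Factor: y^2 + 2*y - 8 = (y + 4)*(y - 2)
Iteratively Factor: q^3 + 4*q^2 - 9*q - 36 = (q + 3)*(q^2 + q - 12) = (q - 3)*(q + 3)*(q + 4)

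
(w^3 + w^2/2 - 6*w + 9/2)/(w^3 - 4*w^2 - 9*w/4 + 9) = 2*(w^2 + 2*w - 3)/(2*w^2 - 5*w - 12)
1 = 1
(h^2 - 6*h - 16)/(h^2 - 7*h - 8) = (h + 2)/(h + 1)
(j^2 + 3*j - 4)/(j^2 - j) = (j + 4)/j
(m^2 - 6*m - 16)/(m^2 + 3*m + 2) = (m - 8)/(m + 1)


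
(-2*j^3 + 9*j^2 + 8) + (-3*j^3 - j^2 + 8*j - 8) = -5*j^3 + 8*j^2 + 8*j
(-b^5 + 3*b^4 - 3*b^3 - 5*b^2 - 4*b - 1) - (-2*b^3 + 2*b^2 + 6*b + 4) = -b^5 + 3*b^4 - b^3 - 7*b^2 - 10*b - 5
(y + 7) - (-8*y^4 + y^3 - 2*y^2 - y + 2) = 8*y^4 - y^3 + 2*y^2 + 2*y + 5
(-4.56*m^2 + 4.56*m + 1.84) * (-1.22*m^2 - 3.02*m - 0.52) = 5.5632*m^4 + 8.208*m^3 - 13.6448*m^2 - 7.928*m - 0.9568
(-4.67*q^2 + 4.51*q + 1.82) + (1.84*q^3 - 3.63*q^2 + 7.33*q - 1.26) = 1.84*q^3 - 8.3*q^2 + 11.84*q + 0.56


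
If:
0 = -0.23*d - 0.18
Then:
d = -0.78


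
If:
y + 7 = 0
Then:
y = -7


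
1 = 1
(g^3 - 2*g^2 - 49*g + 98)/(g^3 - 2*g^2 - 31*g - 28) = (g^2 + 5*g - 14)/(g^2 + 5*g + 4)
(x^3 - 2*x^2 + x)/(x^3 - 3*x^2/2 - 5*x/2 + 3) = 2*x*(x - 1)/(2*x^2 - x - 6)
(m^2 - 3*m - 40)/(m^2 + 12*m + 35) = (m - 8)/(m + 7)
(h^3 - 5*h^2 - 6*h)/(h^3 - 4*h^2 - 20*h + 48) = h*(h + 1)/(h^2 + 2*h - 8)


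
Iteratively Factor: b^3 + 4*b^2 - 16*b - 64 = (b - 4)*(b^2 + 8*b + 16) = (b - 4)*(b + 4)*(b + 4)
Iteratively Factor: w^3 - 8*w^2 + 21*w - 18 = (w - 2)*(w^2 - 6*w + 9) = (w - 3)*(w - 2)*(w - 3)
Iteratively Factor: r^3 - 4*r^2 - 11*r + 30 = (r - 5)*(r^2 + r - 6) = (r - 5)*(r + 3)*(r - 2)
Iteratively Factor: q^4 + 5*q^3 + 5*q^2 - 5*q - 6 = (q + 3)*(q^3 + 2*q^2 - q - 2) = (q + 1)*(q + 3)*(q^2 + q - 2) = (q + 1)*(q + 2)*(q + 3)*(q - 1)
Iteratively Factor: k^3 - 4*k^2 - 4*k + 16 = (k - 2)*(k^2 - 2*k - 8) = (k - 2)*(k + 2)*(k - 4)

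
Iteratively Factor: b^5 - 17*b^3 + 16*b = (b)*(b^4 - 17*b^2 + 16) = b*(b - 4)*(b^3 + 4*b^2 - b - 4) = b*(b - 4)*(b + 1)*(b^2 + 3*b - 4) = b*(b - 4)*(b + 1)*(b + 4)*(b - 1)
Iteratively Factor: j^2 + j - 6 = (j - 2)*(j + 3)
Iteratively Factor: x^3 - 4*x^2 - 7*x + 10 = (x - 1)*(x^2 - 3*x - 10) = (x - 1)*(x + 2)*(x - 5)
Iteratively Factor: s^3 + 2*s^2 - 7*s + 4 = (s - 1)*(s^2 + 3*s - 4) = (s - 1)*(s + 4)*(s - 1)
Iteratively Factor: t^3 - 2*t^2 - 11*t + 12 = (t - 1)*(t^2 - t - 12) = (t - 4)*(t - 1)*(t + 3)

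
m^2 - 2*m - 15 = (m - 5)*(m + 3)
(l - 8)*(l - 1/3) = l^2 - 25*l/3 + 8/3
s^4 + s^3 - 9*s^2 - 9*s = s*(s - 3)*(s + 1)*(s + 3)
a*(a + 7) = a^2 + 7*a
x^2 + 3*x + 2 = (x + 1)*(x + 2)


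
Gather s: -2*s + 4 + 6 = 10 - 2*s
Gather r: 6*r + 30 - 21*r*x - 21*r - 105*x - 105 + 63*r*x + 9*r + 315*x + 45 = r*(42*x - 6) + 210*x - 30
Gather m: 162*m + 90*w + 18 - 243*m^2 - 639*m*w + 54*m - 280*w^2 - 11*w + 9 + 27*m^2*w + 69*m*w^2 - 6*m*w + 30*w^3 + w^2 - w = m^2*(27*w - 243) + m*(69*w^2 - 645*w + 216) + 30*w^3 - 279*w^2 + 78*w + 27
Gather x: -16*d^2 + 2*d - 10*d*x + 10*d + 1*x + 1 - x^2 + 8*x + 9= -16*d^2 + 12*d - x^2 + x*(9 - 10*d) + 10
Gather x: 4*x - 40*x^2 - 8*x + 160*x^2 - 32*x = 120*x^2 - 36*x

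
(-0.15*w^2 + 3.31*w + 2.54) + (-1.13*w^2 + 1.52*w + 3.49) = -1.28*w^2 + 4.83*w + 6.03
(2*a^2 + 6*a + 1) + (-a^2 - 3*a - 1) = a^2 + 3*a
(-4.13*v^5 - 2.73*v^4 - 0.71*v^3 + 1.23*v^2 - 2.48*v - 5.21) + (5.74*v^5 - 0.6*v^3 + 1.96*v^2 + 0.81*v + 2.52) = 1.61*v^5 - 2.73*v^4 - 1.31*v^3 + 3.19*v^2 - 1.67*v - 2.69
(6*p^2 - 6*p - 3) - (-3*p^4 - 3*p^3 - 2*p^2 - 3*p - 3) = 3*p^4 + 3*p^3 + 8*p^2 - 3*p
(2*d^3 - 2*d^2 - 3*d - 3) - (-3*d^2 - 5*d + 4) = 2*d^3 + d^2 + 2*d - 7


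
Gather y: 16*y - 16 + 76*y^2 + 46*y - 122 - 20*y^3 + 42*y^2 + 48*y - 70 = -20*y^3 + 118*y^2 + 110*y - 208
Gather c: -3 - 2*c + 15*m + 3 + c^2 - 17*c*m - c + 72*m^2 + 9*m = c^2 + c*(-17*m - 3) + 72*m^2 + 24*m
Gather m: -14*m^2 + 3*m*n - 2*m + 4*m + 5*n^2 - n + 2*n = -14*m^2 + m*(3*n + 2) + 5*n^2 + n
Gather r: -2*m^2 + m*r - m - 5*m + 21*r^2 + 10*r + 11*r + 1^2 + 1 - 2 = -2*m^2 - 6*m + 21*r^2 + r*(m + 21)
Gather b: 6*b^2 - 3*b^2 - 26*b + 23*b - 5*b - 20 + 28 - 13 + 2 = 3*b^2 - 8*b - 3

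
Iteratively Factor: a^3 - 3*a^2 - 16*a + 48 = (a - 3)*(a^2 - 16) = (a - 4)*(a - 3)*(a + 4)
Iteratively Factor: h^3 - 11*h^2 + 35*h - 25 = (h - 5)*(h^2 - 6*h + 5) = (h - 5)^2*(h - 1)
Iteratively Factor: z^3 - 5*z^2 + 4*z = (z - 1)*(z^2 - 4*z) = z*(z - 1)*(z - 4)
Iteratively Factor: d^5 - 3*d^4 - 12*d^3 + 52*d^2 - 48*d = (d - 2)*(d^4 - d^3 - 14*d^2 + 24*d) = (d - 2)^2*(d^3 + d^2 - 12*d) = (d - 2)^2*(d + 4)*(d^2 - 3*d) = (d - 3)*(d - 2)^2*(d + 4)*(d)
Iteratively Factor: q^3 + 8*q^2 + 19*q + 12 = (q + 1)*(q^2 + 7*q + 12) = (q + 1)*(q + 3)*(q + 4)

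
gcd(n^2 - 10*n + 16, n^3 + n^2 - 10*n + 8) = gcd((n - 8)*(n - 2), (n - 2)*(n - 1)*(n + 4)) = n - 2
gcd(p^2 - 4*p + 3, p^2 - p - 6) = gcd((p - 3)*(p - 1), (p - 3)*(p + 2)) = p - 3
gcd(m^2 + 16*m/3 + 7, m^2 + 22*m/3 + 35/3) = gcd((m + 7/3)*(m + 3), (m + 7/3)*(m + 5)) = m + 7/3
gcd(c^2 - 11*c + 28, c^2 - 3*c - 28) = c - 7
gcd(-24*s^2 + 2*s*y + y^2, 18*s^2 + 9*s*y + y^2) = 6*s + y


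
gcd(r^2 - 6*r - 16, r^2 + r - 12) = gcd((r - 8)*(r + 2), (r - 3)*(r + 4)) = 1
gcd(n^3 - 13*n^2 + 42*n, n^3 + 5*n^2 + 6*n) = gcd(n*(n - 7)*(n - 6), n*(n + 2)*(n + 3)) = n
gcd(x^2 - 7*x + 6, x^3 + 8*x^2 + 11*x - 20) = x - 1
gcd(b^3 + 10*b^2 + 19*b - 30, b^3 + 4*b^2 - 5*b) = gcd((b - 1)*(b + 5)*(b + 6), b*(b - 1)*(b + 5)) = b^2 + 4*b - 5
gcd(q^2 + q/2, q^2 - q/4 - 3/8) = q + 1/2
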